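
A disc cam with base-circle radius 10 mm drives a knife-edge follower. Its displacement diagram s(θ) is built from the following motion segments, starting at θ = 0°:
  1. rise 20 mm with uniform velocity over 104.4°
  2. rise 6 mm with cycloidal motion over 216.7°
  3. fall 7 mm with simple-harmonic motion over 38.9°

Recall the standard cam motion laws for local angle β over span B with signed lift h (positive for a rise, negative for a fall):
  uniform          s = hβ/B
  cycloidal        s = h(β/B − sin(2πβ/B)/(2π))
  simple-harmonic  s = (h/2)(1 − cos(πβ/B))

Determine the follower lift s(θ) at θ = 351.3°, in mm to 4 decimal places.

seg 1 [0°–104.4°] uniform, h=20: full span → s += 20 → s = 20.0000
seg 2 [104.4°–321.1°] cycloidal, h=6: full span → s += 6 → s = 26.0000
seg 3 [321.1°–360°] simple-harmonic, h=-7: θ=351.3° here. β=30.2, B=38.9. -7/2·(1 − cos(π·0.7763)) = -6.1710 → s = 19.8290

19.8290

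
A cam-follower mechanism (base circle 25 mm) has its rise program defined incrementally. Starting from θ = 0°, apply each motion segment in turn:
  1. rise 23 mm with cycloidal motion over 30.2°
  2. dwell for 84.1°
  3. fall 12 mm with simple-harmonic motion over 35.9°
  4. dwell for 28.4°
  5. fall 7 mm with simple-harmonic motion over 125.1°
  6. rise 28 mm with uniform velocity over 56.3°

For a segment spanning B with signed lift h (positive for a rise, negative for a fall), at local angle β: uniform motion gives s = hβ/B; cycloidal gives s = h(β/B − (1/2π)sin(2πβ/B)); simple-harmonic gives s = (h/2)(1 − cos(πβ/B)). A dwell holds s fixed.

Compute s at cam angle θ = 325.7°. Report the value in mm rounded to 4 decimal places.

seg 1 [0°–30.2°] cycloidal, h=23: full span → s += 23 → s = 23.0000
seg 2 [30.2°–114.3°] dwell: s stays 23.0000
seg 3 [114.3°–150.2°] simple-harmonic, h=-12: full span → s += -12 → s = 11.0000
seg 4 [150.2°–178.6°] dwell: s stays 11.0000
seg 5 [178.6°–303.7°] simple-harmonic, h=-7: full span → s += -7 → s = 4.0000
seg 6 [303.7°–360°] uniform, h=28: θ=325.7° here. β=22, B=56.3. 28·22/56.3 = 10.9414 → s = 14.9414

14.9414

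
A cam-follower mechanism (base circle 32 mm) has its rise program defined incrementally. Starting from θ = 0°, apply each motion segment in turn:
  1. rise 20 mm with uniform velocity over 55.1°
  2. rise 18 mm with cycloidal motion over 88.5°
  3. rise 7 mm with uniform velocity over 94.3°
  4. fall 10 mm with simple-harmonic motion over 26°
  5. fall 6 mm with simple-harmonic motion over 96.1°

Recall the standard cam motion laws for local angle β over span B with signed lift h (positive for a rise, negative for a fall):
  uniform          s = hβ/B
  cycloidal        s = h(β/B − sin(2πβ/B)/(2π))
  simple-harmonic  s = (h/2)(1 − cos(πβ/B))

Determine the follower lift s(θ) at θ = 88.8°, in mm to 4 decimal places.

seg 1 [0°–55.1°] uniform, h=20: full span → s += 20 → s = 20.0000
seg 2 [55.1°–143.6°] cycloidal, h=18: θ=88.8° here. β=33.7, B=88.5. 18·(0.3808 − sin(2π·0.3808)/(2π)) = 4.9036 → s = 24.9036

24.9036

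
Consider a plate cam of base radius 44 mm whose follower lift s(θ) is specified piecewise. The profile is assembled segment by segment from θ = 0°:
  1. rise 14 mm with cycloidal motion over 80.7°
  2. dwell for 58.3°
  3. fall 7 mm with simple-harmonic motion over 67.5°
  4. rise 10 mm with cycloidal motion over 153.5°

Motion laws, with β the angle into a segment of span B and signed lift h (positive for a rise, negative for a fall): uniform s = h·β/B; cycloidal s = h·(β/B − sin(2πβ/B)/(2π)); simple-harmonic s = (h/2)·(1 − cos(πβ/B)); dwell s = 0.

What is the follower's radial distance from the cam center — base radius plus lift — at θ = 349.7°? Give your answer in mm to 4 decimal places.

seg 1 [0°–80.7°] cycloidal, h=14: full span → s += 14 → s = 14.0000
seg 2 [80.7°–139°] dwell: s stays 14.0000
seg 3 [139°–206.5°] simple-harmonic, h=-7: full span → s += -7 → s = 7.0000
seg 4 [206.5°–360°] cycloidal, h=10: θ=349.7° here. β=143.2, B=153.5. 10·(0.9329 − sin(2π·0.9329)/(2π)) = 9.9803 → s = 16.9803
radial distance = base radius + s = 44 + 16.9803 = 60.9803

60.9803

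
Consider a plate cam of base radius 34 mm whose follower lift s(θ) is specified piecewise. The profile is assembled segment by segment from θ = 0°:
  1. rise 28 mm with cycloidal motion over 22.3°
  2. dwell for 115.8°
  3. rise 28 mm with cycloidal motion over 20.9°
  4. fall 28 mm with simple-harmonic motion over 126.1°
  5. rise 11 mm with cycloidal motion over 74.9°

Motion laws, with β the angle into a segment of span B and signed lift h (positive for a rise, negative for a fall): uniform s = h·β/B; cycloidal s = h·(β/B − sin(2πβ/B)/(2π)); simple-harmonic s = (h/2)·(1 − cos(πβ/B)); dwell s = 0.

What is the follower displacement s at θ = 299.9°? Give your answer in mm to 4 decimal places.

seg 1 [0°–22.3°] cycloidal, h=28: full span → s += 28 → s = 28.0000
seg 2 [22.3°–138.1°] dwell: s stays 28.0000
seg 3 [138.1°–159°] cycloidal, h=28: full span → s += 28 → s = 56.0000
seg 4 [159°–285.1°] simple-harmonic, h=-28: full span → s += -28 → s = 28.0000
seg 5 [285.1°–360°] cycloidal, h=11: θ=299.9° here. β=14.8, B=74.9. 11·(0.1976 − sin(2π·0.1976)/(2π)) = 0.5169 → s = 28.5169

28.5169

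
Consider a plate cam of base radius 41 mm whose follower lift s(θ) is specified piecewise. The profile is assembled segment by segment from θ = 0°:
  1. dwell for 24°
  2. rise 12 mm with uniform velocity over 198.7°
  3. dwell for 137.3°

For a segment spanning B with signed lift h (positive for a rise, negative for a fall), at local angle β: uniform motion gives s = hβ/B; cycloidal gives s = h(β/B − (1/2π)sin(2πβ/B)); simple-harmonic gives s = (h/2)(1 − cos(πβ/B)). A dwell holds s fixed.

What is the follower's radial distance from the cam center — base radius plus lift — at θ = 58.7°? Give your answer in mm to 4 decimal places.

seg 1 [0°–24°] dwell: s stays 0.0000
seg 2 [24°–222.7°] uniform, h=12: θ=58.7° here. β=34.7, B=198.7. 12·34.7/198.7 = 2.0956 → s = 2.0956
radial distance = base radius + s = 41 + 2.0956 = 43.0956

43.0956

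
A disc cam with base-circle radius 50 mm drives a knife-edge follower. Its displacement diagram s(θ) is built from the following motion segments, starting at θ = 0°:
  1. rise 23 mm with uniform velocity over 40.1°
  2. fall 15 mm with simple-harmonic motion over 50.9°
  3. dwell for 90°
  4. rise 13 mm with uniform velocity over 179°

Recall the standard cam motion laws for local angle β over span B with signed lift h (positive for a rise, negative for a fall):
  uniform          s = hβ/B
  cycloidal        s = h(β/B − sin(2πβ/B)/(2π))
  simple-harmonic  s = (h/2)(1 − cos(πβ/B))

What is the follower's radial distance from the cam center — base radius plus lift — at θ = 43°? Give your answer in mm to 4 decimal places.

seg 1 [0°–40.1°] uniform, h=23: full span → s += 23 → s = 23.0000
seg 2 [40.1°–91°] simple-harmonic, h=-15: θ=43° here. β=2.9, B=50.9. -15/2·(1 − cos(π·0.0570)) = -0.1198 → s = 22.8802
radial distance = base radius + s = 50 + 22.8802 = 72.8802

72.8802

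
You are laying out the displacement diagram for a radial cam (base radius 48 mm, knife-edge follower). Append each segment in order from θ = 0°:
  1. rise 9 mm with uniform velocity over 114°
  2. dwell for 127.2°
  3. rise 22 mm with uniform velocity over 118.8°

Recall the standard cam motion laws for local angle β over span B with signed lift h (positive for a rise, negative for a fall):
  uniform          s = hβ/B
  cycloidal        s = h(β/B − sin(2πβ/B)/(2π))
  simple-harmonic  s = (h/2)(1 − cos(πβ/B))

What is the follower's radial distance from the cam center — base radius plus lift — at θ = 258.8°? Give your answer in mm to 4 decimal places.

seg 1 [0°–114°] uniform, h=9: full span → s += 9 → s = 9.0000
seg 2 [114°–241.2°] dwell: s stays 9.0000
seg 3 [241.2°–360°] uniform, h=22: θ=258.8° here. β=17.6, B=118.8. 22·17.6/118.8 = 3.2593 → s = 12.2593
radial distance = base radius + s = 48 + 12.2593 = 60.2593

60.2593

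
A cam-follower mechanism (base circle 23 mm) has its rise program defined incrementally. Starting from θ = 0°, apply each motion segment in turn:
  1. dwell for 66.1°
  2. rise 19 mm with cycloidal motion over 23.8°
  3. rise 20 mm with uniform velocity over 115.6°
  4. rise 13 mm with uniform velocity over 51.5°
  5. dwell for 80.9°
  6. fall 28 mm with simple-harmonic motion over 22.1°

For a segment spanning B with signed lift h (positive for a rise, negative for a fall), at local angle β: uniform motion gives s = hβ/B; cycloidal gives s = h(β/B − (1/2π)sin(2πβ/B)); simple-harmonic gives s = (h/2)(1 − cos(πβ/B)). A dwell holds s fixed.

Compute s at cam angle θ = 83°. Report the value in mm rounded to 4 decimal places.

seg 1 [0°–66.1°] dwell: s stays 0.0000
seg 2 [66.1°–89.9°] cycloidal, h=19: θ=83° here. β=16.9, B=23.8. 19·(0.7101 − sin(2π·0.7101)/(2π)) = 16.4209 → s = 16.4209

16.4209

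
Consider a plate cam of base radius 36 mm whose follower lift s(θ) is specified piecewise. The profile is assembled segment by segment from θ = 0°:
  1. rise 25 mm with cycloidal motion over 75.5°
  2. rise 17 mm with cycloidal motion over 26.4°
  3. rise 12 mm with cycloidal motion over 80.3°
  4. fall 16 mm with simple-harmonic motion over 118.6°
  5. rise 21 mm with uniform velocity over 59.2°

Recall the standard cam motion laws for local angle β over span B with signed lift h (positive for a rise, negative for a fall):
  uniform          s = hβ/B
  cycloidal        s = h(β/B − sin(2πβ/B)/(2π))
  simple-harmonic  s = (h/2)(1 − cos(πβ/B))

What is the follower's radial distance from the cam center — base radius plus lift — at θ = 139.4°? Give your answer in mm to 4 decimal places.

seg 1 [0°–75.5°] cycloidal, h=25: full span → s += 25 → s = 25.0000
seg 2 [75.5°–101.9°] cycloidal, h=17: full span → s += 17 → s = 42.0000
seg 3 [101.9°–182.2°] cycloidal, h=12: θ=139.4° here. β=37.5, B=80.3. 12·(0.4670 − sin(2π·0.4670)/(2π)) = 5.2108 → s = 47.2108
radial distance = base radius + s = 36 + 47.2108 = 83.2108

83.2108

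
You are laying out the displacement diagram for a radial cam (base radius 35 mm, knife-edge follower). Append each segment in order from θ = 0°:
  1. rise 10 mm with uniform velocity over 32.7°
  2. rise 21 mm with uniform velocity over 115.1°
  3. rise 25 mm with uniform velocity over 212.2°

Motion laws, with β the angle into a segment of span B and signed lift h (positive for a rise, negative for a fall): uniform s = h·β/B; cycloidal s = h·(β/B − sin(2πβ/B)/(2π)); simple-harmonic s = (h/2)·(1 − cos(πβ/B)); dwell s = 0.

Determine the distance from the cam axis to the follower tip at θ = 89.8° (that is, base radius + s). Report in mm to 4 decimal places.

seg 1 [0°–32.7°] uniform, h=10: full span → s += 10 → s = 10.0000
seg 2 [32.7°–147.8°] uniform, h=21: θ=89.8° here. β=57.1, B=115.1. 21·57.1/115.1 = 10.4179 → s = 20.4179
radial distance = base radius + s = 35 + 20.4179 = 55.4179

55.4179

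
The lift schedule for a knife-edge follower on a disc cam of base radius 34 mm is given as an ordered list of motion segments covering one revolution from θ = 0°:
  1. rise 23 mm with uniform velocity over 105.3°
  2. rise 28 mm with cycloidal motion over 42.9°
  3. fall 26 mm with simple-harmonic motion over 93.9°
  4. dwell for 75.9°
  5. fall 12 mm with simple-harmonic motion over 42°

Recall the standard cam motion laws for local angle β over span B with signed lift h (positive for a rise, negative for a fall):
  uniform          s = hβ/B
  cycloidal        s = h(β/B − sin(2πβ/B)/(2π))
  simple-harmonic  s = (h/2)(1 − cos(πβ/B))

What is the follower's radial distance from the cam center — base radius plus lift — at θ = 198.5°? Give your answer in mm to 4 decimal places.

seg 1 [0°–105.3°] uniform, h=23: full span → s += 23 → s = 23.0000
seg 2 [105.3°–148.2°] cycloidal, h=28: full span → s += 28 → s = 51.0000
seg 3 [148.2°–242.1°] simple-harmonic, h=-26: θ=198.5° here. β=50.3, B=93.9. -26/2·(1 − cos(π·0.5357)) = -14.4540 → s = 36.5460
radial distance = base radius + s = 34 + 36.5460 = 70.5460

70.5460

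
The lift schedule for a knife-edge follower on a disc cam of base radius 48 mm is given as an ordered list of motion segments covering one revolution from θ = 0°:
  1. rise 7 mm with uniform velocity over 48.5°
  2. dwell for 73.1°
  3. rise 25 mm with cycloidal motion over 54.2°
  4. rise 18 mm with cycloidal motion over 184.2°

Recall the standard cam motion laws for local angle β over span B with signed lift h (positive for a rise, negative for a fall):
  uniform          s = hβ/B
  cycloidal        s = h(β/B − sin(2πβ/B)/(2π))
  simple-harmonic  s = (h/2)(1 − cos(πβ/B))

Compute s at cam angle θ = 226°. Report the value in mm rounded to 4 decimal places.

seg 1 [0°–48.5°] uniform, h=7: full span → s += 7 → s = 7.0000
seg 2 [48.5°–121.6°] dwell: s stays 7.0000
seg 3 [121.6°–175.8°] cycloidal, h=25: full span → s += 25 → s = 32.0000
seg 4 [175.8°–360°] cycloidal, h=18: θ=226° here. β=50.2, B=184.2. 18·(0.2725 − sin(2π·0.2725)/(2π)) = 2.0694 → s = 34.0694

34.0694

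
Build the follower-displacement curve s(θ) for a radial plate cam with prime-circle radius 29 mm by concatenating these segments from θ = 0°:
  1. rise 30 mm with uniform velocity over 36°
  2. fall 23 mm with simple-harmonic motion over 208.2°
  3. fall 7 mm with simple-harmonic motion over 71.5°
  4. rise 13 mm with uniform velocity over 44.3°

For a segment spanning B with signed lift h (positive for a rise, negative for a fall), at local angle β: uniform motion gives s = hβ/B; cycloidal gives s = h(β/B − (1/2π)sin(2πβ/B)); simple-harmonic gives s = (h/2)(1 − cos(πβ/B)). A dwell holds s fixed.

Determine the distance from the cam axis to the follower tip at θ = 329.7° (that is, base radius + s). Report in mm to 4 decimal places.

seg 1 [0°–36°] uniform, h=30: full span → s += 30 → s = 30.0000
seg 2 [36°–244.2°] simple-harmonic, h=-23: full span → s += -23 → s = 7.0000
seg 3 [244.2°–315.7°] simple-harmonic, h=-7: full span → s += -7 → s = 0.0000
seg 4 [315.7°–360°] uniform, h=13: θ=329.7° here. β=14, B=44.3. 13·14/44.3 = 4.1084 → s = 4.1084
radial distance = base radius + s = 29 + 4.1084 = 33.1084

33.1084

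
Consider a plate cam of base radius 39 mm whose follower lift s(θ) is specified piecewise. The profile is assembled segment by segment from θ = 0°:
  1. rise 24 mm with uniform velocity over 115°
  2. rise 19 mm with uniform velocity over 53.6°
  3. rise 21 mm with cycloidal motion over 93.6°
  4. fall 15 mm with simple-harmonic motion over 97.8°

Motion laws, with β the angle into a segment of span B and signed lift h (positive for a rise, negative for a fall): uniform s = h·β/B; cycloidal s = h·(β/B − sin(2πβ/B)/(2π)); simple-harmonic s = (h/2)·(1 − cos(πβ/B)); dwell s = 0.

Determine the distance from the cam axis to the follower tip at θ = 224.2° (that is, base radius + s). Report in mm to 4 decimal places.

seg 1 [0°–115°] uniform, h=24: full span → s += 24 → s = 24.0000
seg 2 [115°–168.6°] uniform, h=19: full span → s += 19 → s = 43.0000
seg 3 [168.6°–262.2°] cycloidal, h=21: θ=224.2° here. β=55.6, B=93.6. 21·(0.5940 − sin(2π·0.5940)/(2π)) = 14.3359 → s = 57.3359
radial distance = base radius + s = 39 + 57.3359 = 96.3359

96.3359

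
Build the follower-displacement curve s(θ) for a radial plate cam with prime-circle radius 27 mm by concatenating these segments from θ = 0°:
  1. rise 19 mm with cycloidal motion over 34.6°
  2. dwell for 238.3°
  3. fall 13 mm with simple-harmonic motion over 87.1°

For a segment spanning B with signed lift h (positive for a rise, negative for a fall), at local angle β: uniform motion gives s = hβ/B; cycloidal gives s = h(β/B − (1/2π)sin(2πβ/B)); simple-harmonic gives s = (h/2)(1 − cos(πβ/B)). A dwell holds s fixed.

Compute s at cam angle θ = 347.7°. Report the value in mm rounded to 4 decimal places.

seg 1 [0°–34.6°] cycloidal, h=19: full span → s += 19 → s = 19.0000
seg 2 [34.6°–272.9°] dwell: s stays 19.0000
seg 3 [272.9°–360°] simple-harmonic, h=-13: θ=347.7° here. β=74.8, B=87.1. -13/2·(1 − cos(π·0.8588)) = -12.3708 → s = 6.6292

6.6292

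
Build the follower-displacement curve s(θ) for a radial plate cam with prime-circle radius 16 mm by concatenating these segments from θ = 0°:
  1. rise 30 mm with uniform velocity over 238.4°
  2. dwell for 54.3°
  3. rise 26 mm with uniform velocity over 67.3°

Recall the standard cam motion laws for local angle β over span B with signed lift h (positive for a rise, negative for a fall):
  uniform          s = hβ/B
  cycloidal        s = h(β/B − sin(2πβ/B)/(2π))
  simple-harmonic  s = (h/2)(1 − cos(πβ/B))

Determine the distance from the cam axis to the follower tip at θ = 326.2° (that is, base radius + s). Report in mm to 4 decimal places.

seg 1 [0°–238.4°] uniform, h=30: full span → s += 30 → s = 30.0000
seg 2 [238.4°–292.7°] dwell: s stays 30.0000
seg 3 [292.7°–360°] uniform, h=26: θ=326.2° here. β=33.5, B=67.3. 26·33.5/67.3 = 12.9421 → s = 42.9421
radial distance = base radius + s = 16 + 42.9421 = 58.9421

58.9421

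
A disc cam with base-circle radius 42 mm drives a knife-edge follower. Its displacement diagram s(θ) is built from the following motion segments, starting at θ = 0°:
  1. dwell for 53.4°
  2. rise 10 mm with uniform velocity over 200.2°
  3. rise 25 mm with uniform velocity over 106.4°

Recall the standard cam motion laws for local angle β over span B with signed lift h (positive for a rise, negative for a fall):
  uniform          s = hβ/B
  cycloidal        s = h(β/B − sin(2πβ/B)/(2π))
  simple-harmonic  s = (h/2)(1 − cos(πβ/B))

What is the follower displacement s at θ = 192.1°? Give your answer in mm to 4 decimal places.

seg 1 [0°–53.4°] dwell: s stays 0.0000
seg 2 [53.4°–253.6°] uniform, h=10: θ=192.1° here. β=138.7, B=200.2. 10·138.7/200.2 = 6.9281 → s = 6.9281

6.9281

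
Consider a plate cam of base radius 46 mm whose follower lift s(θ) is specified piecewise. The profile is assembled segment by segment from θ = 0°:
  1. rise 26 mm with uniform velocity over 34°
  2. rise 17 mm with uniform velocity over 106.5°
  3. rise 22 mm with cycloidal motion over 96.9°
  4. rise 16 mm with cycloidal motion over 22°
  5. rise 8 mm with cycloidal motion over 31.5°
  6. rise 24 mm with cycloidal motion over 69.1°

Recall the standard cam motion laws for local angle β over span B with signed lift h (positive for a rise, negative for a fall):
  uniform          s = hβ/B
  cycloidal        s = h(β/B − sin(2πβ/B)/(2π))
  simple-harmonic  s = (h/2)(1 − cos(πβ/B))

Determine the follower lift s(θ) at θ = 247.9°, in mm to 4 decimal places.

seg 1 [0°–34°] uniform, h=26: full span → s += 26 → s = 26.0000
seg 2 [34°–140.5°] uniform, h=17: full span → s += 17 → s = 43.0000
seg 3 [140.5°–237.4°] cycloidal, h=22: full span → s += 22 → s = 65.0000
seg 4 [237.4°–259.4°] cycloidal, h=16: θ=247.9° here. β=10.5, B=22. 16·(0.4773 − sin(2π·0.4773)/(2π)) = 7.2740 → s = 72.2740

72.2740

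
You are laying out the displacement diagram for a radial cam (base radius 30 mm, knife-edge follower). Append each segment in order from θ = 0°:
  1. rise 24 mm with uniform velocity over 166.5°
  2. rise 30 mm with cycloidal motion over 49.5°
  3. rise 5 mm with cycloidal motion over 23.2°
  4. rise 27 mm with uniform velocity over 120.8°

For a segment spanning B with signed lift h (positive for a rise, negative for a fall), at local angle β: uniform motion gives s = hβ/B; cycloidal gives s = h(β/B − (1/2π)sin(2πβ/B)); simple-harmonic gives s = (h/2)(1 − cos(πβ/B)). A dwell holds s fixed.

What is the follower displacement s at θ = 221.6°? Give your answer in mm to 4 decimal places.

seg 1 [0°–166.5°] uniform, h=24: full span → s += 24 → s = 24.0000
seg 2 [166.5°–216°] cycloidal, h=30: full span → s += 30 → s = 54.0000
seg 3 [216°–239.2°] cycloidal, h=5: θ=221.6° here. β=5.6, B=23.2. 5·(0.2414 − sin(2π·0.2414)/(2π)) = 0.4123 → s = 54.4123

54.4123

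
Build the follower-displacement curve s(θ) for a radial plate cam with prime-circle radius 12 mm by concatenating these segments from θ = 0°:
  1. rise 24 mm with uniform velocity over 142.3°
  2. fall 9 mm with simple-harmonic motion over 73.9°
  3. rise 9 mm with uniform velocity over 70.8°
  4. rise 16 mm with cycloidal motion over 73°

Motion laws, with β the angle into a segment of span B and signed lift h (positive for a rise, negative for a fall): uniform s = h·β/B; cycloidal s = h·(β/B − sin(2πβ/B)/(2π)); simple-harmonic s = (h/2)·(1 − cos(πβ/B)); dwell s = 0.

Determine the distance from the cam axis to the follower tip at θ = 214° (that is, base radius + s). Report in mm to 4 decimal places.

seg 1 [0°–142.3°] uniform, h=24: full span → s += 24 → s = 24.0000
seg 2 [142.3°–216.2°] simple-harmonic, h=-9: θ=214° here. β=71.7, B=73.9. -9/2·(1 − cos(π·0.9702)) = -8.9803 → s = 15.0197
radial distance = base radius + s = 12 + 15.0197 = 27.0197

27.0197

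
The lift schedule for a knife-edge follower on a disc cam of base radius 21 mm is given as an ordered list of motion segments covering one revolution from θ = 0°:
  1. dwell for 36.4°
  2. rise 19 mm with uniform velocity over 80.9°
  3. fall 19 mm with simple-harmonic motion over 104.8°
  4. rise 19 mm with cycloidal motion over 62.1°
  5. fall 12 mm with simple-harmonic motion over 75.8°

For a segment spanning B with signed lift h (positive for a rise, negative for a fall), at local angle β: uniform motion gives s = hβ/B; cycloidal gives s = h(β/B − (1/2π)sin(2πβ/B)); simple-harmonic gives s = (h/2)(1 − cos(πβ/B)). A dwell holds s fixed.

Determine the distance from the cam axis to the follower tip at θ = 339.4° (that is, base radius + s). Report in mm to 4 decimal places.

seg 1 [0°–36.4°] dwell: s stays 0.0000
seg 2 [36.4°–117.3°] uniform, h=19: full span → s += 19 → s = 19.0000
seg 3 [117.3°–222.1°] simple-harmonic, h=-19: full span → s += -19 → s = 0.0000
seg 4 [222.1°–284.2°] cycloidal, h=19: full span → s += 19 → s = 19.0000
seg 5 [284.2°–360°] simple-harmonic, h=-12: θ=339.4° here. β=55.2, B=75.8. -12/2·(1 − cos(π·0.7282)) = -9.9428 → s = 9.0572
radial distance = base radius + s = 21 + 9.0572 = 30.0572

30.0572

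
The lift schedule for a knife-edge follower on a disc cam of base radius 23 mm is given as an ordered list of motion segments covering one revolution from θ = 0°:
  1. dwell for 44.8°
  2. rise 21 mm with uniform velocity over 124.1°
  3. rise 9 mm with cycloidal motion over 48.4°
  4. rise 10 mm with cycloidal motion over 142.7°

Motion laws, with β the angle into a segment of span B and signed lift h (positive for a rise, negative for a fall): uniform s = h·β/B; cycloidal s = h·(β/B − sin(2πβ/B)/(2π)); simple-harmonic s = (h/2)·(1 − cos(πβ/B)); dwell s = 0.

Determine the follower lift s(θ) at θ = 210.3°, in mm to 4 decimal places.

seg 1 [0°–44.8°] dwell: s stays 0.0000
seg 2 [44.8°–168.9°] uniform, h=21: full span → s += 21 → s = 21.0000
seg 3 [168.9°–217.3°] cycloidal, h=9: θ=210.3° here. β=41.4, B=48.4. 9·(0.8554 − sin(2π·0.8554)/(2π)) = 8.8281 → s = 29.8281

29.8281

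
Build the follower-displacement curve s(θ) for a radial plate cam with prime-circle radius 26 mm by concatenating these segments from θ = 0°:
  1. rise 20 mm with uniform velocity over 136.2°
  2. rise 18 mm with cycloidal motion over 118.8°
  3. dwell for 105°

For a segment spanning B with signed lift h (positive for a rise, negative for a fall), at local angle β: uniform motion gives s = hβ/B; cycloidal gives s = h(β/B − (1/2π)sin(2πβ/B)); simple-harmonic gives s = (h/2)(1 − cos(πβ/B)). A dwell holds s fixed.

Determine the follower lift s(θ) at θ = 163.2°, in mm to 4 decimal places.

seg 1 [0°–136.2°] uniform, h=20: full span → s += 20 → s = 20.0000
seg 2 [136.2°–255°] cycloidal, h=18: θ=163.2° here. β=27, B=118.8. 18·(0.2273 − sin(2π·0.2273)/(2π)) = 1.2553 → s = 21.2553

21.2553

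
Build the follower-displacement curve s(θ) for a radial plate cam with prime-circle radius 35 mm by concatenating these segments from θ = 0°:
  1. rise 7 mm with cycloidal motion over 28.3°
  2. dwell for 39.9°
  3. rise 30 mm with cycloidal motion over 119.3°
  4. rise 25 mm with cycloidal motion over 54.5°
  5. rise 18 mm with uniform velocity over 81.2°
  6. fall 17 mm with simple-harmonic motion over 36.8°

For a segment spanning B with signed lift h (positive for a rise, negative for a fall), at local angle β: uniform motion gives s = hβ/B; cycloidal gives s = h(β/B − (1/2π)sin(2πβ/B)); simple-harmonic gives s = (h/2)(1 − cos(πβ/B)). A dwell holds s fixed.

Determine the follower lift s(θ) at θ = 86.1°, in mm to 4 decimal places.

seg 1 [0°–28.3°] cycloidal, h=7: full span → s += 7 → s = 7.0000
seg 2 [28.3°–68.2°] dwell: s stays 7.0000
seg 3 [68.2°–187.5°] cycloidal, h=30: θ=86.1° here. β=17.9, B=119.3. 30·(0.1500 − sin(2π·0.1500)/(2π)) = 0.6377 → s = 7.6377

7.6377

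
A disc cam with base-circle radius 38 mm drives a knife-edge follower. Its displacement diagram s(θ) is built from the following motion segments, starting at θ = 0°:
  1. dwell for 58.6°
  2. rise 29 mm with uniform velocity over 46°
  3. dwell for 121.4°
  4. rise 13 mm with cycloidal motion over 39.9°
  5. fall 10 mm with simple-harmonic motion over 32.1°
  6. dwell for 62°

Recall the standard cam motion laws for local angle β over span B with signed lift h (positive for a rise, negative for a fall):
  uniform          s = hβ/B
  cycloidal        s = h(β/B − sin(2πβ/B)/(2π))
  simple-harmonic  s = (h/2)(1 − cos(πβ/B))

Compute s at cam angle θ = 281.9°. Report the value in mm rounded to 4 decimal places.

seg 1 [0°–58.6°] dwell: s stays 0.0000
seg 2 [58.6°–104.6°] uniform, h=29: full span → s += 29 → s = 29.0000
seg 3 [104.6°–226°] dwell: s stays 29.0000
seg 4 [226°–265.9°] cycloidal, h=13: full span → s += 13 → s = 42.0000
seg 5 [265.9°–298°] simple-harmonic, h=-10: θ=281.9° here. β=16, B=32.1. -10/2·(1 − cos(π·0.4984)) = -4.9755 → s = 37.0245

37.0245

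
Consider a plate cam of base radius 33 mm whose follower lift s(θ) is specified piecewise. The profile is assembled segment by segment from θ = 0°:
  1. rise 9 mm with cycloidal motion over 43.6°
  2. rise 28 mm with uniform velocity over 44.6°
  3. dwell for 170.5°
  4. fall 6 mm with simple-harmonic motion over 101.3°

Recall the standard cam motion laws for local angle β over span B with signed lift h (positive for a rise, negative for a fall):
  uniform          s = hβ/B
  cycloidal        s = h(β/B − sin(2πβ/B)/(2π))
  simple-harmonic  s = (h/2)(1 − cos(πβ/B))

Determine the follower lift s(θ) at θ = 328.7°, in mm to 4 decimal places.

seg 1 [0°–43.6°] cycloidal, h=9: full span → s += 9 → s = 9.0000
seg 2 [43.6°–88.2°] uniform, h=28: full span → s += 28 → s = 37.0000
seg 3 [88.2°–258.7°] dwell: s stays 37.0000
seg 4 [258.7°–360°] simple-harmonic, h=-6: θ=328.7° here. β=70, B=101.3. -6/2·(1 − cos(π·0.6910)) = -4.6942 → s = 32.3058

32.3058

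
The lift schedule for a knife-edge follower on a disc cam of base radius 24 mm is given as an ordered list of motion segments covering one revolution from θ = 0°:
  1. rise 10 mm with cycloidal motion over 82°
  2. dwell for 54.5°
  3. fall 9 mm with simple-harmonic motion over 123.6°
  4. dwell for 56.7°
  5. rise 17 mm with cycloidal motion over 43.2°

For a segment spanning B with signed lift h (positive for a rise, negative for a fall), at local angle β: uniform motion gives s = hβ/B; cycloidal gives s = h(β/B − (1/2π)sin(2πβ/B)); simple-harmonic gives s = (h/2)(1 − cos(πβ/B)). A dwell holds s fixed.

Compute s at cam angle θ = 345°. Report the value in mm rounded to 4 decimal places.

seg 1 [0°–82°] cycloidal, h=10: full span → s += 10 → s = 10.0000
seg 2 [82°–136.5°] dwell: s stays 10.0000
seg 3 [136.5°–260.1°] simple-harmonic, h=-9: full span → s += -9 → s = 1.0000
seg 4 [260.1°–316.8°] dwell: s stays 1.0000
seg 5 [316.8°–360°] cycloidal, h=17: θ=345° here. β=28.2, B=43.2. 17·(0.6528 − sin(2π·0.6528)/(2π)) = 13.3135 → s = 14.3135

14.3135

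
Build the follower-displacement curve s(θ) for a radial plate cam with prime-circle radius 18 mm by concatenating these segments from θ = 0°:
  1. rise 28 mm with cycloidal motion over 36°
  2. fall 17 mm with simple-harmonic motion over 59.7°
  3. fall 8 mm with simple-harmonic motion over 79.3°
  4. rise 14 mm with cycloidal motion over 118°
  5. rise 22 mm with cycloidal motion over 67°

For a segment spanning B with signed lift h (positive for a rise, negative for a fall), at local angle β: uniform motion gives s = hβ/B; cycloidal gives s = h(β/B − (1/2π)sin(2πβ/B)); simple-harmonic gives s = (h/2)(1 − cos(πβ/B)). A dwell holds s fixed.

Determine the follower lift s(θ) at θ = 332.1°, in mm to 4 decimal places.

seg 1 [0°–36°] cycloidal, h=28: full span → s += 28 → s = 28.0000
seg 2 [36°–95.7°] simple-harmonic, h=-17: full span → s += -17 → s = 11.0000
seg 3 [95.7°–175°] simple-harmonic, h=-8: full span → s += -8 → s = 3.0000
seg 4 [175°–293°] cycloidal, h=14: full span → s += 14 → s = 17.0000
seg 5 [293°–360°] cycloidal, h=22: θ=332.1° here. β=39.1, B=67. 22·(0.5836 − sin(2π·0.5836)/(2π)) = 14.5942 → s = 31.5942

31.5942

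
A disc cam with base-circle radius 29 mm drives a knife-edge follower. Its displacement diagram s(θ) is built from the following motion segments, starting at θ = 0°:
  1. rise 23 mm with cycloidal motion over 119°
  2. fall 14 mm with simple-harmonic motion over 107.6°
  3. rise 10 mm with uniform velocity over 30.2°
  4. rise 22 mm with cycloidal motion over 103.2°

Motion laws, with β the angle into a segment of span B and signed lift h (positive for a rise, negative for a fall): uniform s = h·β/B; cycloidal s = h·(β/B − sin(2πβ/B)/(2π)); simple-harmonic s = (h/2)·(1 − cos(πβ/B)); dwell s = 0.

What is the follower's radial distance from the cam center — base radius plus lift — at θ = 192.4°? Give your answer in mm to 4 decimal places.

seg 1 [0°–119°] cycloidal, h=23: full span → s += 23 → s = 23.0000
seg 2 [119°–226.6°] simple-harmonic, h=-14: θ=192.4° here. β=73.4, B=107.6. -14/2·(1 − cos(π·0.6822)) = -10.7907 → s = 12.2093
radial distance = base radius + s = 29 + 12.2093 = 41.2093

41.2093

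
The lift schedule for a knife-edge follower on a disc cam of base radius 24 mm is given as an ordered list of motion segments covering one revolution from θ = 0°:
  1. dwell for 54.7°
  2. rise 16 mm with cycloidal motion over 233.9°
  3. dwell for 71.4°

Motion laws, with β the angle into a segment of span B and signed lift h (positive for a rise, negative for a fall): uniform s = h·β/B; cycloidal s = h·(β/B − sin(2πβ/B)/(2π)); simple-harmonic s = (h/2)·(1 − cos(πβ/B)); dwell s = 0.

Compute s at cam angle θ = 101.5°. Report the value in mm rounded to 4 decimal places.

seg 1 [0°–54.7°] dwell: s stays 0.0000
seg 2 [54.7°–288.6°] cycloidal, h=16: θ=101.5° here. β=46.8, B=233.9. 16·(0.2001 − sin(2π·0.2001)/(2π)) = 0.7791 → s = 0.7791

0.7791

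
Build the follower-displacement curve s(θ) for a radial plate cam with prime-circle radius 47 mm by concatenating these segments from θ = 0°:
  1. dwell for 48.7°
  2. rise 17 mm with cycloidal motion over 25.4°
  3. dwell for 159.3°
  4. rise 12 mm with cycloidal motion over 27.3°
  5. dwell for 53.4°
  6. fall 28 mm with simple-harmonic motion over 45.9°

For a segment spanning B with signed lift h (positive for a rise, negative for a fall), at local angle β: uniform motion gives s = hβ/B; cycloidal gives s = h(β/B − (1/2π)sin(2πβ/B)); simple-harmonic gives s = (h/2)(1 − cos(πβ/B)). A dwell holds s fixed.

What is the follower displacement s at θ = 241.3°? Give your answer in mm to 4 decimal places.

seg 1 [0°–48.7°] dwell: s stays 0.0000
seg 2 [48.7°–74.1°] cycloidal, h=17: full span → s += 17 → s = 17.0000
seg 3 [74.1°–233.4°] dwell: s stays 17.0000
seg 4 [233.4°–260.7°] cycloidal, h=12: θ=241.3° here. β=7.9, B=27.3. 12·(0.2894 − sin(2π·0.2894)/(2π)) = 1.6208 → s = 18.6208

18.6208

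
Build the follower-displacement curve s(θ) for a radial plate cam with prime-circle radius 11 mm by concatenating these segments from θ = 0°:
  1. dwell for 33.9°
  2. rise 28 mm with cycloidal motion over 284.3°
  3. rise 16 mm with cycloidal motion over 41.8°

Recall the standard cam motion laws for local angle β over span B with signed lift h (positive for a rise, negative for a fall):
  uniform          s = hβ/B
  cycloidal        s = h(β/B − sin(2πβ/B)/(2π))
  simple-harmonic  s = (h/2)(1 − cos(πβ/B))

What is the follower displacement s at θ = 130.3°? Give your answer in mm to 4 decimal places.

seg 1 [0°–33.9°] dwell: s stays 0.0000
seg 2 [33.9°–318.2°] cycloidal, h=28: θ=130.3° here. β=96.4, B=284.3. 28·(0.3391 − sin(2π·0.3391)/(2π)) = 5.7178 → s = 5.7178

5.7178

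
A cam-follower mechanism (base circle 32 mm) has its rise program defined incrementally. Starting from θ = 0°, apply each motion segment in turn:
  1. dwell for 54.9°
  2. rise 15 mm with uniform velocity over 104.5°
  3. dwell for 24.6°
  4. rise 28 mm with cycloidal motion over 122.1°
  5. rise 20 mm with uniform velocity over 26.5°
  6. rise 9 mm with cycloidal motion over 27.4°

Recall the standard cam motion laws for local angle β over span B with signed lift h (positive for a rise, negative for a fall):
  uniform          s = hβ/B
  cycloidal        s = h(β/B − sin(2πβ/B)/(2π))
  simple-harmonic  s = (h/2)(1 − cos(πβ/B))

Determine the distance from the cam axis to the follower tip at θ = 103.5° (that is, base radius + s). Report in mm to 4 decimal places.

seg 1 [0°–54.9°] dwell: s stays 0.0000
seg 2 [54.9°–159.4°] uniform, h=15: θ=103.5° here. β=48.6, B=104.5. 15·48.6/104.5 = 6.9761 → s = 6.9761
radial distance = base radius + s = 32 + 6.9761 = 38.9761

38.9761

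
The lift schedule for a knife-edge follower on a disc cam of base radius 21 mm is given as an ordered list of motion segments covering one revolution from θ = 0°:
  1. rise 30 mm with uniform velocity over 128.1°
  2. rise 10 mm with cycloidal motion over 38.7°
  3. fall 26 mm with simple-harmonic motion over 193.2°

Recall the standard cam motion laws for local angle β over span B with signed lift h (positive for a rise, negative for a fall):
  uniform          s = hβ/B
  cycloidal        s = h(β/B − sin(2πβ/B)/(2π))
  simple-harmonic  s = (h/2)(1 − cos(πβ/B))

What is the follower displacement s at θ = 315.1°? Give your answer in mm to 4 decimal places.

seg 1 [0°–128.1°] uniform, h=30: full span → s += 30 → s = 30.0000
seg 2 [128.1°–166.8°] cycloidal, h=10: full span → s += 10 → s = 40.0000
seg 3 [166.8°–360°] simple-harmonic, h=-26: θ=315.1° here. β=148.3, B=193.2. -26/2·(1 − cos(π·0.7676)) = -22.6863 → s = 17.3137

17.3137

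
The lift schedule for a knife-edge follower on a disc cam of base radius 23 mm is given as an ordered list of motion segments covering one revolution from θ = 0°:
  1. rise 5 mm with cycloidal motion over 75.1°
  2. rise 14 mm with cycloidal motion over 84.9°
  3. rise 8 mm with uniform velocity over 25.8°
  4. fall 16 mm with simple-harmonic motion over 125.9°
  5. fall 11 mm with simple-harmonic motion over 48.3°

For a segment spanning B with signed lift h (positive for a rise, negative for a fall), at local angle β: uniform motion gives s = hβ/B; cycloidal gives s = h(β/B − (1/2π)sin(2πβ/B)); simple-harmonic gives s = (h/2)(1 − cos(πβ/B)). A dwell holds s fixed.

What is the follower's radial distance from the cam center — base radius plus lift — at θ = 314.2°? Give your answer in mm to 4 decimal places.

seg 1 [0°–75.1°] cycloidal, h=5: full span → s += 5 → s = 5.0000
seg 2 [75.1°–160°] cycloidal, h=14: full span → s += 14 → s = 19.0000
seg 3 [160°–185.8°] uniform, h=8: full span → s += 8 → s = 27.0000
seg 4 [185.8°–311.7°] simple-harmonic, h=-16: full span → s += -16 → s = 11.0000
seg 5 [311.7°–360°] simple-harmonic, h=-11: θ=314.2° here. β=2.5, B=48.3. -11/2·(1 − cos(π·0.0518)) = -0.0726 → s = 10.9274
radial distance = base radius + s = 23 + 10.9274 = 33.9274

33.9274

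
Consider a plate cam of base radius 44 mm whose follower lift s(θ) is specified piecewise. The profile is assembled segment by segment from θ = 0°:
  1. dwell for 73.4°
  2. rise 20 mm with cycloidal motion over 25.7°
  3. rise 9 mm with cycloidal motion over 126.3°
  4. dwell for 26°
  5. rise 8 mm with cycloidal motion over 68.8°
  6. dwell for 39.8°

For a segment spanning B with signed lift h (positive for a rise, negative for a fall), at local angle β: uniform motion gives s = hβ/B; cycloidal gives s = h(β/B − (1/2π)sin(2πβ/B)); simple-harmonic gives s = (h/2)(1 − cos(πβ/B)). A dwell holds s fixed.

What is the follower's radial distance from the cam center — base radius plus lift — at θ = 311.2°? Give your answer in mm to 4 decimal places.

seg 1 [0°–73.4°] dwell: s stays 0.0000
seg 2 [73.4°–99.1°] cycloidal, h=20: full span → s += 20 → s = 20.0000
seg 3 [99.1°–225.4°] cycloidal, h=9: full span → s += 9 → s = 29.0000
seg 4 [225.4°–251.4°] dwell: s stays 29.0000
seg 5 [251.4°–320.2°] cycloidal, h=8: θ=311.2° here. β=59.8, B=68.8. 8·(0.8692 − sin(2π·0.8692)/(2π)) = 7.8861 → s = 36.8861
radial distance = base radius + s = 44 + 36.8861 = 80.8861

80.8861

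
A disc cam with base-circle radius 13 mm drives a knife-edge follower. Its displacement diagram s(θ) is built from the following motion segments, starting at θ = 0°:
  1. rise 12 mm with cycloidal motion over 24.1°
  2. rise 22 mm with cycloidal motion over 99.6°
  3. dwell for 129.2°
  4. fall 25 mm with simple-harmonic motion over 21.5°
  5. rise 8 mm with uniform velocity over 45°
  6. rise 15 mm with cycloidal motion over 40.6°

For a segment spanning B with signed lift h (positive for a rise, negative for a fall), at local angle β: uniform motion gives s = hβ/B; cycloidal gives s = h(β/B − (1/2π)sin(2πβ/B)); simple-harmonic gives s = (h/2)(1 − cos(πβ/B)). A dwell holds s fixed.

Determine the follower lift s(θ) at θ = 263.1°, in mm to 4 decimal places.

seg 1 [0°–24.1°] cycloidal, h=12: full span → s += 12 → s = 12.0000
seg 2 [24.1°–123.7°] cycloidal, h=22: full span → s += 22 → s = 34.0000
seg 3 [123.7°–252.9°] dwell: s stays 34.0000
seg 4 [252.9°–274.4°] simple-harmonic, h=-25: θ=263.1° here. β=10.2, B=21.5. -25/2·(1 − cos(π·0.4744)) = -11.4965 → s = 22.5035

22.5035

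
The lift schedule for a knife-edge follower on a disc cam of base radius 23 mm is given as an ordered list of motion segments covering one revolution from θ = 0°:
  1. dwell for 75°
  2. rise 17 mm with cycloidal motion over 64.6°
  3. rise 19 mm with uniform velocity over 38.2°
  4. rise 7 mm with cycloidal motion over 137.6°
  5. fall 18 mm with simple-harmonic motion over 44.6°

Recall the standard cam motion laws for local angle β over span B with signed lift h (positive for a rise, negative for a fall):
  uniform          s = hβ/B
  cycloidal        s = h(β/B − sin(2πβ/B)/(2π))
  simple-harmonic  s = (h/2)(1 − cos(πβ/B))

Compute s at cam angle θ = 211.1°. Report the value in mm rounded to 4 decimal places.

seg 1 [0°–75°] dwell: s stays 0.0000
seg 2 [75°–139.6°] cycloidal, h=17: full span → s += 17 → s = 17.0000
seg 3 [139.6°–177.8°] uniform, h=19: full span → s += 19 → s = 36.0000
seg 4 [177.8°–315.4°] cycloidal, h=7: θ=211.1° here. β=33.3, B=137.6. 7·(0.2420 − sin(2π·0.2420)/(2π)) = 0.5814 → s = 36.5814

36.5814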